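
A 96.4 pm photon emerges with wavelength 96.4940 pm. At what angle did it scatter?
16.00°

First find the wavelength shift:
Δλ = λ' - λ = 96.4940 - 96.4 = 0.0940 pm

Using Δλ = λ_C(1 - cos θ), with λ_C = h/(m_e·c) ≈ 2.42631024 pm:
cos θ = 1 - Δλ/λ_C
cos θ = 1 - 0.0940/2.42631024
cos θ = 0.961258

θ = arccos(0.961258)
θ = 16.00°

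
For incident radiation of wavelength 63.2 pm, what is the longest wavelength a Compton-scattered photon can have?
68.0526 pm (at θ = 180°)

The Compton shift is Δλ = λ_C(1 − cos θ).

Since cos θ ranges from −1 to 1, the factor (1 − cos θ) ranges from 0 to 2; the maximum shift occurs at θ = 180° (backscattering):
Δλ_max = 2λ_C = 2 × 2.4263 pm = 4.8526 pm

Maximum scattered wavelength:
λ'_max = λ₀ + Δλ_max = 63.2 + 4.8526 = 68.0526 pm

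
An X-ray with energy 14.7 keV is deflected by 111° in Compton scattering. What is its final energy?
14.1472 keV

First convert energy to wavelength:
λ = hc/E, with hc ≈ 1239.842 keV·pm (i.e. 1239.842 eV·nm)

For E = 14.7 keV = 14700 eV:
λ = 1239.842 keV·pm / 14.7 keV
λ = 84.3430 pm

Calculate the Compton shift:
Δλ = λ_C(1 - cos(111°)) = 2.4263 × 1.3584
Δλ = 3.2958 pm

Final wavelength:
λ' = 84.3430 + 3.2958 = 87.6388 pm

Final energy:
E' = hc/λ' = 1239.842 / 87.6388 = 14.1472 keV

(Intermediate values are shown rounded; full precision is carried through to the final answer.)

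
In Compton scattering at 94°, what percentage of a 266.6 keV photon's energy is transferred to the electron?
0.3582 (or 35.82%)

Calculate initial and final photon energies:

Initial: E₀ = 266.6 keV → λ₀ = 4.6506 pm
Compton shift: Δλ = 2.5956 pm
Final wavelength: λ' = 7.2461 pm
Final energy: E' = 171.1040 keV

Fractional energy loss:
(E₀ - E')/E₀ = (266.6000 - 171.1040)/266.6000
= 95.4960/266.6000
= 0.3582
= 35.82%

(Intermediate values are shown rounded; full precision is carried through to the final answer.)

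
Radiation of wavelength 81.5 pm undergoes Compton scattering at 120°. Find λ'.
85.1395 pm

Using the Compton formula: λ' = λ + λ_C(1 − cos θ)

For θ = 120°, cos θ = -1/2 (exact) = -0.5000, so:
1 − cos 120° = 1 − (-1/2) = 1.5000

Δλ = λ_C × 1.5000 = 2.4263 × 1.5000 = 3.6395 pm

λ' = 81.5 + 3.6395 = 85.1395 pm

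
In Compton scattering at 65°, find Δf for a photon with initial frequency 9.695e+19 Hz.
3.023e+19 Hz (decrease)

Convert frequency to wavelength (c = 299792458 m/s):
λ₀ = c/f₀ = 299792458/9.695e+19 = 3.0922378e-12 m = 3.0922 pm

Calculate Compton shift:
Δλ = λ_C(1 - cos(65°)) = 1.4009 pm

Final wavelength:
λ' = λ₀ + Δλ = 3.0922 + 1.4009 = 4.4931 pm

Final frequency:
f' = c/λ' = 299792458/4.4931451e-12 = 6.6722186e+19 Hz

Frequency shift (decrease):
Δf = f₀ - f' = 9.695e+19 - 6.6722186e+19 = 3.023e+19 Hz

(Intermediate values are shown rounded; full precision is carried through to the final answer.)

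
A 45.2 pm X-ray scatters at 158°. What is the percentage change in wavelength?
10.3450%

Calculate the Compton shift:
Δλ = λ_C(1 - cos(158°))
Δλ = 2.4263 × (1 - cos(158°))
Δλ = 2.4263 × 1.9272
Δλ = 4.6759 pm

Percentage change:
(Δλ/λ₀) × 100 = (4.6759/45.2) × 100
= 10.3450%

(Intermediate values are shown rounded; full precision is carried through to the final answer.)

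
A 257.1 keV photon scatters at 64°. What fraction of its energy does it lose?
0.2203 (or 22.03%)

Calculate initial and final photon energies:

Initial: E₀ = 257.1 keV → λ₀ = 4.8224 pm
Compton shift: Δλ = 1.3627 pm
Final wavelength: λ' = 6.1851 pm
Final energy: E' = 200.4563 keV

Fractional energy loss:
(E₀ - E')/E₀ = (257.1000 - 200.4563)/257.1000
= 56.6437/257.1000
= 0.2203
= 22.03%

(Intermediate values are shown rounded; full precision is carried through to the final answer.)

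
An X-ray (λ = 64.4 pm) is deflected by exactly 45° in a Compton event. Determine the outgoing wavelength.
65.1106 pm

Using the Compton formula: λ' = λ + λ_C(1 − cos θ)

For θ = 45°, cos θ = √2/2 (exact) ≈ 0.7071, so:
1 − cos 45° = 1 − (√2/2) ≈ 0.2929

Δλ = λ_C × 0.2929 = 2.4263 × 0.2929 = 0.7106 pm

λ' = 64.4 + 0.7106 = 65.1106 pm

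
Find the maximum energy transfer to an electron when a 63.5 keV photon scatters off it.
12.6403 keV

Maximum energy transfer occurs at θ = 180° (backscattering).

Initial photon: E₀ = 63.5 keV → λ₀ = 19.5251 pm

Maximum Compton shift (at 180°):
Δλ_max = 2λ_C = 2 × 2.4263 = 4.8526 pm

Final wavelength:
λ' = 19.5251 + 4.8526 = 24.3777 pm

Minimum photon energy (maximum energy to electron):
E'_min = hc/λ' = 50.8597 keV

Maximum electron kinetic energy:
K_max = E₀ - E'_min = 63.5000 - 50.8597 = 12.6403 keV

(Intermediate values are shown rounded; full precision is carried through to the final answer.)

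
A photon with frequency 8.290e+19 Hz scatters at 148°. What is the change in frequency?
4.589e+19 Hz (decrease)

Convert frequency to wavelength (c = 299792458 m/s):
λ₀ = c/f₀ = 299792458/8.290e+19 = 3.6163143e-12 m = 3.6163 pm

Calculate Compton shift:
Δλ = λ_C(1 - cos(148°)) = 4.4839 pm

Final wavelength:
λ' = λ₀ + Δλ = 3.6163 + 4.4839 = 8.1003 pm

Final frequency:
f' = c/λ' = 299792458/8.1002523e-12 = 3.7010262e+19 Hz

Frequency shift (decrease):
Δf = f₀ - f' = 8.290e+19 - 3.7010262e+19 = 4.589e+19 Hz

(Intermediate values are shown rounded; full precision is carried through to the final answer.)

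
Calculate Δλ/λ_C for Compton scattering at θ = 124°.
1.5592 λ_C

The Compton shift formula is:
Δλ = λ_C(1 - cos θ)

Dividing both sides by λ_C:
Δλ/λ_C = 1 - cos θ

For θ = 124°:
Δλ/λ_C = 1 - cos(124°)
Δλ/λ_C = 1 - -0.5592
Δλ/λ_C = 1.5592

This means the shift is 1.5592 × λ_C = 3.7831 pm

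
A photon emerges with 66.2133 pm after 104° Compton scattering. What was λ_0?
63.2000 pm

From λ' = λ + Δλ, we have λ = λ' - Δλ

First calculate the Compton shift:
Δλ = λ_C(1 - cos θ)
Δλ = 2.4263 × (1 - cos(104°))
Δλ = 2.4263 × 1.2419
Δλ = 3.0133 pm

Initial wavelength:
λ = λ' - Δλ
λ = 66.2133 - 3.0133
λ = 63.2000 pm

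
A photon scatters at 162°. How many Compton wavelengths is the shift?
1.9511 λ_C

The Compton shift formula is:
Δλ = λ_C(1 - cos θ)

Dividing both sides by λ_C:
Δλ/λ_C = 1 - cos θ

For θ = 162°:
Δλ/λ_C = 1 - cos(162°)
Δλ/λ_C = 1 - -0.9511
Δλ/λ_C = 1.9511

This means the shift is 1.9511 × λ_C = 4.7339 pm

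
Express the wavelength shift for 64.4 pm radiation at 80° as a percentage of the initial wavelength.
3.1133%

Calculate the Compton shift:
Δλ = λ_C(1 - cos(80°))
Δλ = 2.4263 × (1 - cos(80°))
Δλ = 2.4263 × 0.8264
Δλ = 2.0050 pm

Percentage change:
(Δλ/λ₀) × 100 = (2.0050/64.4) × 100
= 3.1133%

(Intermediate values are shown rounded; full precision is carried through to the final answer.)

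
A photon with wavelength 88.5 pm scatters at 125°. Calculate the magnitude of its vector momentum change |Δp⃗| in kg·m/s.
1.3008e-23 kg·m/s

Photon momentum magnitude is p = h/λ.

Initial momentum:
p₀ = h/λ = 6.6261e-34/8.8500e-11 = 7.4871e-24 kg·m/s

After scattering:
λ' = λ + Δλ = 88.5 + 3.8180 = 92.3180 pm
p' = h/λ' = 6.6261e-34/9.2318e-11 = 7.1774e-24 kg·m/s

Momentum is a vector; the scattered photon's direction makes angle θ = 125° with the incident direction. The magnitude of the vector change Δp⃗ = p⃗₀ − p⃗' is found from the law of cosines:
|Δp⃗|² = p₀² + p'² − 2p₀p'cos θ
|Δp⃗|² = (7.4871e-24)² + (7.1774e-24)² − 2·7.4871e-24·7.1774e-24·cos(125°)
|Δp⃗| = 1.3008e-23 kg·m/s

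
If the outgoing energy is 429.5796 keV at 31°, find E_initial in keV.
488.2000 keV

Convert final energy to wavelength (hc ≈ 1239.842 keV·pm):
λ' = hc/E' = 1239.842 / 429.5796 = 2.8862 pm

Calculate the Compton shift:
Δλ = λ_C(1 - cos(31°))
Δλ = 2.4263 × (1 - cos(31°))
Δλ = 0.3466 pm

Initial wavelength:
λ = λ' - Δλ = 2.8862 - 0.3466 = 2.5396 pm

Initial energy:
E = hc/λ = 1239.842 / 2.5396 = 488.2000 keV

(Intermediate values are shown rounded; full precision is carried through to the final answer.)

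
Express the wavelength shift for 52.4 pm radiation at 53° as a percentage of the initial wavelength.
1.8437%

Calculate the Compton shift:
Δλ = λ_C(1 - cos(53°))
Δλ = 2.4263 × (1 - cos(53°))
Δλ = 2.4263 × 0.3982
Δλ = 0.9661 pm

Percentage change:
(Δλ/λ₀) × 100 = (0.9661/52.4) × 100
= 1.8437%

(Intermediate values are shown rounded; full precision is carried through to the final answer.)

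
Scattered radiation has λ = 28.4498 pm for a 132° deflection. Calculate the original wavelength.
24.4000 pm

From λ' = λ + Δλ, we have λ = λ' - Δλ

First calculate the Compton shift:
Δλ = λ_C(1 - cos θ)
Δλ = 2.4263 × (1 - cos(132°))
Δλ = 2.4263 × 1.6691
Δλ = 4.0498 pm

Initial wavelength:
λ = λ' - Δλ
λ = 28.4498 - 4.0498
λ = 24.4000 pm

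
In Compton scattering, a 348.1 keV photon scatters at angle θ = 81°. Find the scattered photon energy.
221.0651 keV

First convert energy to wavelength:
λ = hc/E, with hc ≈ 1239.842 keV·pm (i.e. 1239.842 eV·nm)

For E = 348.1 keV = 348100 eV:
λ = 1239.842 keV·pm / 348.1 keV
λ = 3.5617 pm

Calculate the Compton shift:
Δλ = λ_C(1 - cos(81°)) = 2.4263 × 0.8436
Δλ = 2.0468 pm

Final wavelength:
λ' = 3.5617 + 2.0468 = 5.6085 pm

Final energy:
E' = hc/λ' = 1239.842 / 5.6085 = 221.0651 keV

(Intermediate values are shown rounded; full precision is carried through to the final answer.)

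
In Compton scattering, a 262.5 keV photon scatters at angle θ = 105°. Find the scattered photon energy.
159.4141 keV

First convert energy to wavelength:
λ = hc/E, with hc ≈ 1239.842 keV·pm (i.e. 1239.842 eV·nm)

For E = 262.5 keV = 262500 eV:
λ = 1239.842 keV·pm / 262.5 keV
λ = 4.7232 pm

Calculate the Compton shift:
Δλ = λ_C(1 - cos(105°)) = 2.4263 × 1.2588
Δλ = 3.0543 pm

Final wavelength:
λ' = 4.7232 + 3.0543 = 7.7775 pm

Final energy:
E' = hc/λ' = 1239.842 / 7.7775 = 159.4141 keV

(Intermediate values are shown rounded; full precision is carried through to the final answer.)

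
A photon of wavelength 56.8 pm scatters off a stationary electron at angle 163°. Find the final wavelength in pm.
61.5466 pm

Using the Compton scattering formula:
λ' = λ + Δλ = λ + λ_C(1 - cos θ)

Given:
- Initial wavelength λ = 56.8 pm
- Scattering angle θ = 163°
- Compton wavelength λ_C ≈ 2.4263 pm

Calculate the shift:
Δλ = 2.4263 × (1 - cos(163°))
Δλ = 2.4263 × 1.9563
Δλ = 4.7466 pm

Final wavelength:
λ' = 56.8 + 4.7466 = 61.5466 pm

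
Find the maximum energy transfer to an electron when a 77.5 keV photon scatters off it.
18.0368 keV

Maximum energy transfer occurs at θ = 180° (backscattering).

Initial photon: E₀ = 77.5 keV → λ₀ = 15.9980 pm

Maximum Compton shift (at 180°):
Δλ_max = 2λ_C = 2 × 2.4263 = 4.8526 pm

Final wavelength:
λ' = 15.9980 + 4.8526 = 20.8506 pm

Minimum photon energy (maximum energy to electron):
E'_min = hc/λ' = 59.4632 keV

Maximum electron kinetic energy:
K_max = E₀ - E'_min = 77.5000 - 59.4632 = 18.0368 keV

(Intermediate values are shown rounded; full precision is carried through to the final answer.)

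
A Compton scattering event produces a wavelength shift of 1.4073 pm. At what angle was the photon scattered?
65.17°

From the Compton formula Δλ = λ_C(1 - cos θ), we can solve for θ:

cos θ = 1 - Δλ/λ_C

Given:
- Δλ = 1.4073 pm
- λ_C = h/(m_e·c) ≈ 2.42631024 pm

cos θ = 1 - 1.4073/2.42631024
cos θ = 1 - 0.580017
cos θ = 0.419983

θ = arccos(0.419983)
θ = 65.17°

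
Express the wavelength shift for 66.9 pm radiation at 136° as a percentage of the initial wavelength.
6.2357%

Calculate the Compton shift:
Δλ = λ_C(1 - cos(136°))
Δλ = 2.4263 × (1 - cos(136°))
Δλ = 2.4263 × 1.7193
Δλ = 4.1717 pm

Percentage change:
(Δλ/λ₀) × 100 = (4.1717/66.9) × 100
= 6.2357%

(Intermediate values are shown rounded; full precision is carried through to the final answer.)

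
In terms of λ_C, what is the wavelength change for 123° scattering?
1.5446 λ_C

The Compton shift formula is:
Δλ = λ_C(1 - cos θ)

Dividing both sides by λ_C:
Δλ/λ_C = 1 - cos θ

For θ = 123°:
Δλ/λ_C = 1 - cos(123°)
Δλ/λ_C = 1 - -0.5446
Δλ/λ_C = 1.5446

This means the shift is 1.5446 × λ_C = 3.7478 pm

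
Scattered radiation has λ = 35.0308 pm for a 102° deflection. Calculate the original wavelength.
32.1000 pm

From λ' = λ + Δλ, we have λ = λ' - Δλ

First calculate the Compton shift:
Δλ = λ_C(1 - cos θ)
Δλ = 2.4263 × (1 - cos(102°))
Δλ = 2.4263 × 1.2079
Δλ = 2.9308 pm

Initial wavelength:
λ = λ' - Δλ
λ = 35.0308 - 2.9308
λ = 32.1000 pm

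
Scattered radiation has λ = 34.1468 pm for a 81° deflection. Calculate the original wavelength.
32.1000 pm

From λ' = λ + Δλ, we have λ = λ' - Δλ

First calculate the Compton shift:
Δλ = λ_C(1 - cos θ)
Δλ = 2.4263 × (1 - cos(81°))
Δλ = 2.4263 × 0.8436
Δλ = 2.0468 pm

Initial wavelength:
λ = λ' - Δλ
λ = 34.1468 - 2.0468
λ = 32.1000 pm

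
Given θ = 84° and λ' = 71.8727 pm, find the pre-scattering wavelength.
69.7000 pm

From λ' = λ + Δλ, we have λ = λ' - Δλ

First calculate the Compton shift:
Δλ = λ_C(1 - cos θ)
Δλ = 2.4263 × (1 - cos(84°))
Δλ = 2.4263 × 0.8955
Δλ = 2.1727 pm

Initial wavelength:
λ = λ' - Δλ
λ = 71.8727 - 2.1727
λ = 69.7000 pm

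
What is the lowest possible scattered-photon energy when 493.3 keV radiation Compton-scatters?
168.3200 keV (at θ = 180°)

The scattered photon has minimum energy when its wavelength is maximum, i.e., when the Compton shift Δλ = λ_C(1 − cos θ) is maximum. This occurs at θ = 180° (backscattering), giving Δλ_max = 2λ_C = 4.8526 pm.

Initial wavelength: λ₀ = hc/E₀ = 2.5134 pm
Maximum final wavelength: λ'_max = λ₀ + 2λ_C = 2.5134 + 4.8526 = 7.3660 pm
Minimum final energy: E'_min = hc/λ'_max = 168.3200 keV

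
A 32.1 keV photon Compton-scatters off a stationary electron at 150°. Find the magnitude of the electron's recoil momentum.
3.1406e-23 kg·m/s

The electron is initially at rest, so by conservation of momentum:
p⃗_e = p⃗₀ − p⃗'  (incident photon momentum minus scattered photon momentum)

Photon momentum magnitudes (p = h/λ = E/c):
λ₀ = hc/E₀ = 38.6244 pm → p₀ = h/λ₀ = 1.7155e-23 kg·m/s
Δλ = λ_C(1 − cos 150°) = 4.5276 pm
λ' = 43.1519 pm → p' = h/λ' = 1.5355e-23 kg·m/s

The scattered photon makes angle θ = 150° with the incident direction, so by the law of cosines:
|p⃗_e|² = p₀² + p'² − 2p₀p'cos θ
|p⃗_e|² = (1.7155e-23)² + (1.5355e-23)² − 2·1.7155e-23·1.5355e-23·cos(150°)
|p⃗_e| = 3.1406e-23 kg·m/s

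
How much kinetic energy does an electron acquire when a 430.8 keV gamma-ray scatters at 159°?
267.0048 keV

By energy conservation: K_e = E_initial - E_final

First find the scattered photon energy:
Initial wavelength: λ = hc/E = 2.8780 pm
Compton shift: Δλ = λ_C(1 - cos(159°)) = 4.6915 pm
Final wavelength: λ' = 2.8780 + 4.6915 = 7.5695 pm
Final photon energy: E' = hc/λ' = 163.7952 keV

Electron kinetic energy:
K_e = E - E' = 430.8000 - 163.7952 = 267.0048 keV

(Intermediate values are shown rounded; full precision is carried through to the final answer.)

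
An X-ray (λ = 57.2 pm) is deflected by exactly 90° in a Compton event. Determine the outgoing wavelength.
59.6263 pm

Using the Compton formula: λ' = λ + λ_C(1 − cos θ)

For θ = 90°, cos θ = 0 (exact) = 0.0000, so:
1 − cos 90° = 1 − (0) = 1.0000

Δλ = λ_C × 1.0000 = 2.4263 × 1.0000 = 2.4263 pm

λ' = 57.2 + 2.4263 = 59.6263 pm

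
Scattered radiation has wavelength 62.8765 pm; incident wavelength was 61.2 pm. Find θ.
72.00°

First find the wavelength shift:
Δλ = λ' - λ = 62.8765 - 61.2 = 1.6765 pm

Using Δλ = λ_C(1 - cos θ), with λ_C = h/(m_e·c) ≈ 2.42631024 pm:
cos θ = 1 - Δλ/λ_C
cos θ = 1 - 1.6765/2.42631024
cos θ = 0.309033

θ = arccos(0.309033)
θ = 72.00°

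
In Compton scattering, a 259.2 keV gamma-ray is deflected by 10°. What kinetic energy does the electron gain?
1.9822 keV

By energy conservation: K_e = E_initial - E_final

First find the scattered photon energy:
Initial wavelength: λ = hc/E = 4.7833 pm
Compton shift: Δλ = λ_C(1 - cos(10°)) = 0.0369 pm
Final wavelength: λ' = 4.7833 + 0.0369 = 4.8202 pm
Final photon energy: E' = hc/λ' = 257.2178 keV

Electron kinetic energy:
K_e = E - E' = 259.2000 - 257.2178 = 1.9822 keV

(Intermediate values are shown rounded; full precision is carried through to the final answer.)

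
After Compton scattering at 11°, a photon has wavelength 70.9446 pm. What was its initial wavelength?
70.9000 pm

From λ' = λ + Δλ, we have λ = λ' - Δλ

First calculate the Compton shift:
Δλ = λ_C(1 - cos θ)
Δλ = 2.4263 × (1 - cos(11°))
Δλ = 2.4263 × 0.0184
Δλ = 0.0446 pm

Initial wavelength:
λ = λ' - Δλ
λ = 70.9446 - 0.0446
λ = 70.9000 pm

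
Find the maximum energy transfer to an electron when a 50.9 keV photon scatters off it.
8.4557 keV

Maximum energy transfer occurs at θ = 180° (backscattering).

Initial photon: E₀ = 50.9 keV → λ₀ = 24.3584 pm

Maximum Compton shift (at 180°):
Δλ_max = 2λ_C = 2 × 2.4263 = 4.8526 pm

Final wavelength:
λ' = 24.3584 + 4.8526 = 29.2110 pm

Minimum photon energy (maximum energy to electron):
E'_min = hc/λ' = 42.4443 keV

Maximum electron kinetic energy:
K_max = E₀ - E'_min = 50.9000 - 42.4443 = 8.4557 keV

(Intermediate values are shown rounded; full precision is carried through to the final answer.)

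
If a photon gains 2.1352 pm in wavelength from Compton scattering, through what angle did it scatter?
83.11°

From the Compton formula Δλ = λ_C(1 - cos θ), we can solve for θ:

cos θ = 1 - Δλ/λ_C

Given:
- Δλ = 2.1352 pm
- λ_C = h/(m_e·c) ≈ 2.42631024 pm

cos θ = 1 - 2.1352/2.42631024
cos θ = 1 - 0.880019
cos θ = 0.119981

θ = arccos(0.119981)
θ = 83.11°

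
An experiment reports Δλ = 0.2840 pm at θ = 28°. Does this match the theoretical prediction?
Yes, consistent

Calculate the expected shift for θ = 28°:

Δλ_expected = λ_C(1 - cos(28°))
Δλ_expected = 2.4263 × (1 - cos(28°))
Δλ_expected = 2.4263 × 0.1171
Δλ_expected = 0.2840 pm

Given shift: 0.2840 pm
Expected shift: 0.2840 pm
Difference: 0.0000 pm

The values match. This is consistent with Compton scattering at the stated angle.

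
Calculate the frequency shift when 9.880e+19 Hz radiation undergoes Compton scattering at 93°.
4.515e+19 Hz (decrease)

Convert frequency to wavelength (c = 299792458 m/s):
λ₀ = c/f₀ = 299792458/9.880e+19 = 3.0343366e-12 m = 3.0343 pm

Calculate Compton shift:
Δλ = λ_C(1 - cos(93°)) = 2.5533 pm

Final wavelength:
λ' = λ₀ + Δλ = 3.0343 + 2.5533 = 5.5876 pm

Final frequency:
f' = c/λ' = 299792458/5.5876301e-12 = 5.3652882e+19 Hz

Frequency shift (decrease):
Δf = f₀ - f' = 9.880e+19 - 5.3652882e+19 = 4.515e+19 Hz

(Intermediate values are shown rounded; full precision is carried through to the final answer.)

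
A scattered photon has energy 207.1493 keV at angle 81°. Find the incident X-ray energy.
314.8001 keV

Convert final energy to wavelength (hc ≈ 1239.842 keV·pm):
λ' = hc/E' = 1239.842 / 207.1493 = 5.9853 pm

Calculate the Compton shift:
Δλ = λ_C(1 - cos(81°))
Δλ = 2.4263 × (1 - cos(81°))
Δλ = 2.0468 pm

Initial wavelength:
λ = λ' - Δλ = 5.9853 - 2.0468 = 3.9385 pm

Initial energy:
E = hc/λ = 1239.842 / 3.9385 = 314.8001 keV

(Intermediate values are shown rounded; full precision is carried through to the final answer.)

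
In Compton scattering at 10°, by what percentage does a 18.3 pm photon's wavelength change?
0.2014%

Calculate the Compton shift:
Δλ = λ_C(1 - cos(10°))
Δλ = 2.4263 × (1 - cos(10°))
Δλ = 2.4263 × 0.0152
Δλ = 0.0369 pm

Percentage change:
(Δλ/λ₀) × 100 = (0.0369/18.3) × 100
= 0.2014%

(Intermediate values are shown rounded; full precision is carried through to the final answer.)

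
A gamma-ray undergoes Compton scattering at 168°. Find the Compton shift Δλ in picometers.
4.7996 pm

Using the Compton scattering formula:
Δλ = λ_C(1 - cos θ)

where λ_C = h/(m_e·c) ≈ 2.4263 pm is the Compton wavelength of an electron.

For θ = 168°:
cos(168°) = -0.9781
1 - cos(168°) = 1.9781

Δλ = 2.4263 × 1.9781
Δλ = 4.7996 pm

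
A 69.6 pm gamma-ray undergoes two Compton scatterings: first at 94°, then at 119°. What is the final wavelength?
75.7982 pm

Apply Compton shift twice:

First scattering at θ₁ = 94°:
Δλ₁ = λ_C(1 - cos(94°))
Δλ₁ = 2.4263 × 1.0698
Δλ₁ = 2.5956 pm

After first scattering:
λ₁ = 69.6 + 2.5956 = 72.1956 pm

Second scattering at θ₂ = 119°:
Δλ₂ = λ_C(1 - cos(119°))
Δλ₂ = 2.4263 × 1.4848
Δλ₂ = 3.6026 pm

Final wavelength:
λ₂ = 72.1956 + 3.6026 = 75.7982 pm

Total shift: Δλ_total = 2.5956 + 3.6026 = 6.1982 pm

(Intermediate values are shown rounded; full precision is carried through to the final answer.)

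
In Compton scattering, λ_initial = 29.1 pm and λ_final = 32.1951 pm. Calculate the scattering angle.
106.00°

First find the wavelength shift:
Δλ = λ' - λ = 32.1951 - 29.1 = 3.0951 pm

Using Δλ = λ_C(1 - cos θ), with λ_C = h/(m_e·c) ≈ 2.42631024 pm:
cos θ = 1 - Δλ/λ_C
cos θ = 1 - 3.0951/2.42631024
cos θ = -0.275641

θ = arccos(-0.275641)
θ = 106.00°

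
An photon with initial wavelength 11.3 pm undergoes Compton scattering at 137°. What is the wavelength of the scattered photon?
15.5008 pm

Using the Compton scattering formula:
λ' = λ + Δλ = λ + λ_C(1 - cos θ)

Given:
- Initial wavelength λ = 11.3 pm
- Scattering angle θ = 137°
- Compton wavelength λ_C ≈ 2.4263 pm

Calculate the shift:
Δλ = 2.4263 × (1 - cos(137°))
Δλ = 2.4263 × 1.7314
Δλ = 4.2008 pm

Final wavelength:
λ' = 11.3 + 4.2008 = 15.5008 pm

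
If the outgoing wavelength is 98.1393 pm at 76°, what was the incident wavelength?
96.3000 pm

From λ' = λ + Δλ, we have λ = λ' - Δλ

First calculate the Compton shift:
Δλ = λ_C(1 - cos θ)
Δλ = 2.4263 × (1 - cos(76°))
Δλ = 2.4263 × 0.7581
Δλ = 1.8393 pm

Initial wavelength:
λ = λ' - Δλ
λ = 98.1393 - 1.8393
λ = 96.3000 pm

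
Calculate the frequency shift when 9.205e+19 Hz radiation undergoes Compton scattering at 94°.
4.082e+19 Hz (decrease)

Convert frequency to wavelength (c = 299792458 m/s):
λ₀ = c/f₀ = 299792458/9.205e+19 = 3.2568437e-12 m = 3.2568 pm

Calculate Compton shift:
Δλ = λ_C(1 - cos(94°)) = 2.5956 pm

Final wavelength:
λ' = λ₀ + Δλ = 3.2568 + 2.5956 = 5.8524 pm

Final frequency:
f' = c/λ' = 299792458/5.8524047e-12 = 5.1225517e+19 Hz

Frequency shift (decrease):
Δf = f₀ - f' = 9.205e+19 - 5.1225517e+19 = 4.082e+19 Hz

(Intermediate values are shown rounded; full precision is carried through to the final answer.)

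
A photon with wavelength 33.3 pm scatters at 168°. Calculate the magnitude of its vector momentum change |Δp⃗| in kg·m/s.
3.7086e-23 kg·m/s

Photon momentum magnitude is p = h/λ.

Initial momentum:
p₀ = h/λ = 6.6261e-34/3.3300e-11 = 1.9898e-23 kg·m/s

After scattering:
λ' = λ + Δλ = 33.3 + 4.7996 = 38.0996 pm
p' = h/λ' = 6.6261e-34/3.8100e-11 = 1.7391e-23 kg·m/s

Momentum is a vector; the scattered photon's direction makes angle θ = 168° with the incident direction. The magnitude of the vector change Δp⃗ = p⃗₀ − p⃗' is found from the law of cosines:
|Δp⃗|² = p₀² + p'² − 2p₀p'cos θ
|Δp⃗|² = (1.9898e-23)² + (1.7391e-23)² − 2·1.9898e-23·1.7391e-23·cos(168°)
|Δp⃗| = 3.7086e-23 kg·m/s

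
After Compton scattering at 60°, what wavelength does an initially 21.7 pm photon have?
22.9132 pm

Using the Compton formula: λ' = λ + λ_C(1 − cos θ)

For θ = 60°, cos θ = 1/2 (exact) = 0.5000, so:
1 − cos 60° = 1 − (1/2) = 0.5000

Δλ = λ_C × 0.5000 = 2.4263 × 0.5000 = 1.2132 pm

λ' = 21.7 + 1.2132 = 22.9132 pm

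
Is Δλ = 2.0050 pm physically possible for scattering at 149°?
No, inconsistent

Calculate the expected shift for θ = 149°:

Δλ_expected = λ_C(1 - cos(149°))
Δλ_expected = 2.4263 × (1 - cos(149°))
Δλ_expected = 2.4263 × 1.8572
Δλ_expected = 4.5061 pm

Given shift: 2.0050 pm
Expected shift: 4.5061 pm
Difference: 2.5011 pm

The values do not match. The given shift corresponds to θ ≈ 80.0°, not 149°.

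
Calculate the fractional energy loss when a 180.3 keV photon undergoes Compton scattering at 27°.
0.0370 (or 3.70%)

Calculate initial and final photon energies:

Initial: E₀ = 180.3 keV → λ₀ = 6.8766 pm
Compton shift: Δλ = 0.2645 pm
Final wavelength: λ' = 7.1410 pm
Final energy: E' = 173.6230 keV

Fractional energy loss:
(E₀ - E')/E₀ = (180.3000 - 173.6230)/180.3000
= 6.6770/180.3000
= 0.0370
= 3.70%

(Intermediate values are shown rounded; full precision is carried through to the final answer.)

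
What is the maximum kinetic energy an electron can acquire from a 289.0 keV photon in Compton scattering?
153.3904 keV

Maximum energy transfer occurs at θ = 180° (backscattering).

Initial photon: E₀ = 289.0 keV → λ₀ = 4.2901 pm

Maximum Compton shift (at 180°):
Δλ_max = 2λ_C = 2 × 2.4263 = 4.8526 pm

Final wavelength:
λ' = 4.2901 + 4.8526 = 9.1427 pm

Minimum photon energy (maximum energy to electron):
E'_min = hc/λ' = 135.6096 keV

Maximum electron kinetic energy:
K_max = E₀ - E'_min = 289.0000 - 135.6096 = 153.3904 keV

(Intermediate values are shown rounded; full precision is carried through to the final answer.)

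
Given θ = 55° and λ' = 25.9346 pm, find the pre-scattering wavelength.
24.9000 pm

From λ' = λ + Δλ, we have λ = λ' - Δλ

First calculate the Compton shift:
Δλ = λ_C(1 - cos θ)
Δλ = 2.4263 × (1 - cos(55°))
Δλ = 2.4263 × 0.4264
Δλ = 1.0346 pm

Initial wavelength:
λ = λ' - Δλ
λ = 25.9346 - 1.0346
λ = 24.9000 pm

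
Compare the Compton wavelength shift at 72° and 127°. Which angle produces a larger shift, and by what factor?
127° produces the larger shift by a factor of 2.318

Calculate both shifts using Δλ = λ_C(1 - cos θ):

For θ₁ = 72°:
Δλ₁ = 2.4263 × (1 - cos(72°))
Δλ₁ = 2.4263 × 0.6910
Δλ₁ = 1.6765 pm

For θ₂ = 127°:
Δλ₂ = 2.4263 × (1 - cos(127°))
Δλ₂ = 2.4263 × 1.6018
Δλ₂ = 3.8865 pm

The 127° angle produces the larger shift.
Ratio: 3.8865/1.6765 = 2.318

(Intermediate values are shown rounded; full precision is carried through to the final answer.)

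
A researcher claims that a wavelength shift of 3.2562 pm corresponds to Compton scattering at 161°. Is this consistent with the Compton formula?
No, inconsistent

Calculate the expected shift for θ = 161°:

Δλ_expected = λ_C(1 - cos(161°))
Δλ_expected = 2.4263 × (1 - cos(161°))
Δλ_expected = 2.4263 × 1.9455
Δλ_expected = 4.7204 pm

Given shift: 3.2562 pm
Expected shift: 4.7204 pm
Difference: 1.4643 pm

The values do not match. The given shift corresponds to θ ≈ 110.0°, not 161°.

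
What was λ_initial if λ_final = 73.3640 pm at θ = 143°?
69.0000 pm

From λ' = λ + Δλ, we have λ = λ' - Δλ

First calculate the Compton shift:
Δλ = λ_C(1 - cos θ)
Δλ = 2.4263 × (1 - cos(143°))
Δλ = 2.4263 × 1.7986
Δλ = 4.3640 pm

Initial wavelength:
λ = λ' - Δλ
λ = 73.3640 - 4.3640
λ = 69.0000 pm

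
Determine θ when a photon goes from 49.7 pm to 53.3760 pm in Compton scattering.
121.00°

First find the wavelength shift:
Δλ = λ' - λ = 53.3760 - 49.7 = 3.6760 pm

Using Δλ = λ_C(1 - cos θ), with λ_C = h/(m_e·c) ≈ 2.42631024 pm:
cos θ = 1 - Δλ/λ_C
cos θ = 1 - 3.6760/2.42631024
cos θ = -0.515058

θ = arccos(-0.515058)
θ = 121.00°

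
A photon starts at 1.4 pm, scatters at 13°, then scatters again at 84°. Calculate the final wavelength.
3.6349 pm

Apply Compton shift twice:

First scattering at θ₁ = 13°:
Δλ₁ = λ_C(1 - cos(13°))
Δλ₁ = 2.4263 × 0.0256
Δλ₁ = 0.0622 pm

After first scattering:
λ₁ = 1.4 + 0.0622 = 1.4622 pm

Second scattering at θ₂ = 84°:
Δλ₂ = λ_C(1 - cos(84°))
Δλ₂ = 2.4263 × 0.8955
Δλ₂ = 2.1727 pm

Final wavelength:
λ₂ = 1.4622 + 2.1727 = 3.6349 pm

Total shift: Δλ_total = 0.0622 + 2.1727 = 2.2349 pm

(Intermediate values are shown rounded; full precision is carried through to the final answer.)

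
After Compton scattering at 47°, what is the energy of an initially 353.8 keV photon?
289.9585 keV

First convert energy to wavelength:
λ = hc/E, with hc ≈ 1239.842 keV·pm (i.e. 1239.842 eV·nm)

For E = 353.8 keV = 353800 eV:
λ = 1239.842 keV·pm / 353.8 keV
λ = 3.5044 pm

Calculate the Compton shift:
Δλ = λ_C(1 - cos(47°)) = 2.4263 × 0.3180
Δλ = 0.7716 pm

Final wavelength:
λ' = 3.5044 + 0.7716 = 4.2759 pm

Final energy:
E' = hc/λ' = 1239.842 / 4.2759 = 289.9585 keV

(Intermediate values are shown rounded; full precision is carried through to the final answer.)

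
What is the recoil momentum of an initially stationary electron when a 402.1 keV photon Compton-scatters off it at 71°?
2.1505e-22 kg·m/s

The electron is initially at rest, so by conservation of momentum:
p⃗_e = p⃗₀ − p⃗'  (incident photon momentum minus scattered photon momentum)

Photon momentum magnitudes (p = h/λ = E/c):
λ₀ = hc/E₀ = 3.0834 pm → p₀ = h/λ₀ = 2.1489e-22 kg·m/s
Δλ = λ_C(1 − cos 71°) = 1.6364 pm
λ' = 4.7198 pm → p' = h/λ' = 1.4039e-22 kg·m/s

The scattered photon makes angle θ = 71° with the incident direction, so by the law of cosines:
|p⃗_e|² = p₀² + p'² − 2p₀p'cos θ
|p⃗_e|² = (2.1489e-22)² + (1.4039e-22)² − 2·2.1489e-22·1.4039e-22·cos(71°)
|p⃗_e| = 2.1505e-22 kg·m/s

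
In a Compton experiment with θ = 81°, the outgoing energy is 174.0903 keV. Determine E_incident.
244.2999 keV

Convert final energy to wavelength (hc ≈ 1239.842 keV·pm):
λ' = hc/E' = 1239.842 / 174.0903 = 7.1218 pm

Calculate the Compton shift:
Δλ = λ_C(1 - cos(81°))
Δλ = 2.4263 × (1 - cos(81°))
Δλ = 2.0468 pm

Initial wavelength:
λ = λ' - Δλ = 7.1218 - 2.0468 = 5.0751 pm

Initial energy:
E = hc/λ = 1239.842 / 5.0751 = 244.2999 keV

(Intermediate values are shown rounded; full precision is carried through to the final answer.)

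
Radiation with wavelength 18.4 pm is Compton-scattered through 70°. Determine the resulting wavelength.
19.9965 pm

Using the Compton scattering formula:
λ' = λ + Δλ = λ + λ_C(1 - cos θ)

Given:
- Initial wavelength λ = 18.4 pm
- Scattering angle θ = 70°
- Compton wavelength λ_C ≈ 2.4263 pm

Calculate the shift:
Δλ = 2.4263 × (1 - cos(70°))
Δλ = 2.4263 × 0.6580
Δλ = 1.5965 pm

Final wavelength:
λ' = 18.4 + 1.5965 = 19.9965 pm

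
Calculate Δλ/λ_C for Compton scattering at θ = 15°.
0.0341 λ_C

The Compton shift formula is:
Δλ = λ_C(1 - cos θ)

Dividing both sides by λ_C:
Δλ/λ_C = 1 - cos θ

For θ = 15°:
Δλ/λ_C = 1 - cos(15°)
Δλ/λ_C = 1 - 0.9659
Δλ/λ_C = 0.0341

This means the shift is 0.0341 × λ_C = 0.0827 pm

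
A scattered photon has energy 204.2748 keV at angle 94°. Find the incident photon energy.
356.9000 keV

Convert final energy to wavelength (hc ≈ 1239.842 keV·pm):
λ' = hc/E' = 1239.842 / 204.2748 = 6.0695 pm

Calculate the Compton shift:
Δλ = λ_C(1 - cos(94°))
Δλ = 2.4263 × (1 - cos(94°))
Δλ = 2.5956 pm

Initial wavelength:
λ = λ' - Δλ = 6.0695 - 2.5956 = 3.4739 pm

Initial energy:
E = hc/λ = 1239.842 / 3.4739 = 356.9000 keV

(Intermediate values are shown rounded; full precision is carried through to the final answer.)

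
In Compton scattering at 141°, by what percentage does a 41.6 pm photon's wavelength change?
10.3652%

Calculate the Compton shift:
Δλ = λ_C(1 - cos(141°))
Δλ = 2.4263 × (1 - cos(141°))
Δλ = 2.4263 × 1.7771
Δλ = 4.3119 pm

Percentage change:
(Δλ/λ₀) × 100 = (4.3119/41.6) × 100
= 10.3652%

(Intermediate values are shown rounded; full precision is carried through to the final answer.)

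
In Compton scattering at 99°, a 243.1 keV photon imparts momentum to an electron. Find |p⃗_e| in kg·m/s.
1.6526e-22 kg·m/s

The electron is initially at rest, so by conservation of momentum:
p⃗_e = p⃗₀ − p⃗'  (incident photon momentum minus scattered photon momentum)

Photon momentum magnitudes (p = h/λ = E/c):
λ₀ = hc/E₀ = 5.1001 pm → p₀ = h/λ₀ = 1.2992e-22 kg·m/s
Δλ = λ_C(1 − cos 99°) = 2.8059 pm
λ' = 7.9060 pm → p' = h/λ' = 8.3811e-23 kg·m/s

The scattered photon makes angle θ = 99° with the incident direction, so by the law of cosines:
|p⃗_e|² = p₀² + p'² − 2p₀p'cos θ
|p⃗_e|² = (1.2992e-22)² + (8.3811e-23)² − 2·1.2992e-22·8.3811e-23·cos(99°)
|p⃗_e| = 1.6526e-22 kg·m/s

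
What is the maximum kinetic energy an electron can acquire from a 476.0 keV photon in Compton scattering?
309.7418 keV

Maximum energy transfer occurs at θ = 180° (backscattering).

Initial photon: E₀ = 476.0 keV → λ₀ = 2.6047 pm

Maximum Compton shift (at 180°):
Δλ_max = 2λ_C = 2 × 2.4263 = 4.8526 pm

Final wavelength:
λ' = 2.6047 + 4.8526 = 7.4573 pm

Minimum photon energy (maximum energy to electron):
E'_min = hc/λ' = 166.2582 keV

Maximum electron kinetic energy:
K_max = E₀ - E'_min = 476.0000 - 166.2582 = 309.7418 keV

(Intermediate values are shown rounded; full precision is carried through to the final answer.)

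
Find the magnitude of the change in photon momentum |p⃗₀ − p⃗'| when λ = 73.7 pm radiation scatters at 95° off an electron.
1.3030e-23 kg·m/s

Photon momentum magnitude is p = h/λ.

Initial momentum:
p₀ = h/λ = 6.6261e-34/7.3700e-11 = 8.9906e-24 kg·m/s

After scattering:
λ' = λ + Δλ = 73.7 + 2.6378 = 76.3378 pm
p' = h/λ' = 6.6261e-34/7.6338e-11 = 8.6799e-24 kg·m/s

Momentum is a vector; the scattered photon's direction makes angle θ = 95° with the incident direction. The magnitude of the vector change Δp⃗ = p⃗₀ − p⃗' is found from the law of cosines:
|Δp⃗|² = p₀² + p'² − 2p₀p'cos θ
|Δp⃗|² = (8.9906e-24)² + (8.6799e-24)² − 2·8.9906e-24·8.6799e-24·cos(95°)
|Δp⃗| = 1.3030e-23 kg·m/s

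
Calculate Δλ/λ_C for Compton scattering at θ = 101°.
1.1908 λ_C

The Compton shift formula is:
Δλ = λ_C(1 - cos θ)

Dividing both sides by λ_C:
Δλ/λ_C = 1 - cos θ

For θ = 101°:
Δλ/λ_C = 1 - cos(101°)
Δλ/λ_C = 1 - -0.1908
Δλ/λ_C = 1.1908

This means the shift is 1.1908 × λ_C = 2.8893 pm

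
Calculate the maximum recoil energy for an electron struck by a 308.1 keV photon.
168.4274 keV

Maximum energy transfer occurs at θ = 180° (backscattering).

Initial photon: E₀ = 308.1 keV → λ₀ = 4.0242 pm

Maximum Compton shift (at 180°):
Δλ_max = 2λ_C = 2 × 2.4263 = 4.8526 pm

Final wavelength:
λ' = 4.0242 + 4.8526 = 8.8768 pm

Minimum photon energy (maximum energy to electron):
E'_min = hc/λ' = 139.6726 keV

Maximum electron kinetic energy:
K_max = E₀ - E'_min = 308.1000 - 139.6726 = 168.4274 keV

(Intermediate values are shown rounded; full precision is carried through to the final answer.)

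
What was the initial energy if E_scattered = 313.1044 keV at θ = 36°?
354.6001 keV

Convert final energy to wavelength (hc ≈ 1239.842 keV·pm):
λ' = hc/E' = 1239.842 / 313.1044 = 3.9598 pm

Calculate the Compton shift:
Δλ = λ_C(1 - cos(36°))
Δλ = 2.4263 × (1 - cos(36°))
Δλ = 0.4634 pm

Initial wavelength:
λ = λ' - Δλ = 3.9598 - 0.4634 = 3.4965 pm

Initial energy:
E = hc/λ = 1239.842 / 3.4965 = 354.6001 keV

(Intermediate values are shown rounded; full precision is carried through to the final answer.)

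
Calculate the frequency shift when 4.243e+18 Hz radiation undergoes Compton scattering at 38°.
3.066e+16 Hz (decrease)

Convert frequency to wavelength (c = 299792458 m/s):
λ₀ = c/f₀ = 299792458/4.243e+18 = 7.0655776e-11 m = 70.6558 pm

Calculate Compton shift:
Δλ = λ_C(1 - cos(38°)) = 0.5144 pm

Final wavelength:
λ' = λ₀ + Δλ = 70.6558 + 0.5144 = 71.1701 pm

Final frequency:
f' = c/λ' = 299792458/7.1170128e-11 = 4.2123355e+18 Hz

Frequency shift (decrease):
Δf = f₀ - f' = 4.243e+18 - 4.2123355e+18 = 3.066e+16 Hz

(Intermediate values are shown rounded; full precision is carried through to the final answer.)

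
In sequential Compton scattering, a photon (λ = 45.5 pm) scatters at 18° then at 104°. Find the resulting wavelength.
48.6320 pm

Apply Compton shift twice:

First scattering at θ₁ = 18°:
Δλ₁ = λ_C(1 - cos(18°))
Δλ₁ = 2.4263 × 0.0489
Δλ₁ = 0.1188 pm

After first scattering:
λ₁ = 45.5 + 0.1188 = 45.6188 pm

Second scattering at θ₂ = 104°:
Δλ₂ = λ_C(1 - cos(104°))
Δλ₂ = 2.4263 × 1.2419
Δλ₂ = 3.0133 pm

Final wavelength:
λ₂ = 45.6188 + 3.0133 = 48.6320 pm

Total shift: Δλ_total = 0.1188 + 3.0133 = 3.1320 pm

(Intermediate values are shown rounded; full precision is carried through to the final answer.)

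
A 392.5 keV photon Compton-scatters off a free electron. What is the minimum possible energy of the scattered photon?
154.7587 keV (at θ = 180°)

The scattered photon has minimum energy when its wavelength is maximum, i.e., when the Compton shift Δλ = λ_C(1 − cos θ) is maximum. This occurs at θ = 180° (backscattering), giving Δλ_max = 2λ_C = 4.8526 pm.

Initial wavelength: λ₀ = hc/E₀ = 3.1588 pm
Maximum final wavelength: λ'_max = λ₀ + 2λ_C = 3.1588 + 4.8526 = 8.0115 pm
Minimum final energy: E'_min = hc/λ'_max = 154.7587 keV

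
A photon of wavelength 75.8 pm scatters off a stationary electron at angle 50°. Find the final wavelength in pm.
76.6667 pm

Using the Compton scattering formula:
λ' = λ + Δλ = λ + λ_C(1 - cos θ)

Given:
- Initial wavelength λ = 75.8 pm
- Scattering angle θ = 50°
- Compton wavelength λ_C ≈ 2.4263 pm

Calculate the shift:
Δλ = 2.4263 × (1 - cos(50°))
Δλ = 2.4263 × 0.3572
Δλ = 0.8667 pm

Final wavelength:
λ' = 75.8 + 0.8667 = 76.6667 pm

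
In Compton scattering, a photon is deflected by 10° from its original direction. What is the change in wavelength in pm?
0.0369 pm

Using the Compton scattering formula:
Δλ = λ_C(1 - cos θ)

where λ_C = h/(m_e·c) ≈ 2.4263 pm is the Compton wavelength of an electron.

For θ = 10°:
cos(10°) = 0.9848
1 - cos(10°) = 0.0152

Δλ = 2.4263 × 0.0152
Δλ = 0.0369 pm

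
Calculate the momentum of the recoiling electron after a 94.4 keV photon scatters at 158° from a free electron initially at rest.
8.6081e-23 kg·m/s

The electron is initially at rest, so by conservation of momentum:
p⃗_e = p⃗₀ − p⃗'  (incident photon momentum minus scattered photon momentum)

Photon momentum magnitudes (p = h/λ = E/c):
λ₀ = hc/E₀ = 13.1339 pm → p₀ = h/λ₀ = 5.0450e-23 kg·m/s
Δλ = λ_C(1 − cos 158°) = 4.6759 pm
λ' = 17.8099 pm → p' = h/λ' = 3.7204e-23 kg·m/s

The scattered photon makes angle θ = 158° with the incident direction, so by the law of cosines:
|p⃗_e|² = p₀² + p'² − 2p₀p'cos θ
|p⃗_e|² = (5.0450e-23)² + (3.7204e-23)² − 2·5.0450e-23·3.7204e-23·cos(158°)
|p⃗_e| = 8.6081e-23 kg·m/s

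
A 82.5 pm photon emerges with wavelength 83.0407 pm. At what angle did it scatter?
39.00°

First find the wavelength shift:
Δλ = λ' - λ = 83.0407 - 82.5 = 0.5407 pm

Using Δλ = λ_C(1 - cos θ), with λ_C = h/(m_e·c) ≈ 2.42631024 pm:
cos θ = 1 - Δλ/λ_C
cos θ = 1 - 0.5407/2.42631024
cos θ = 0.777151

θ = arccos(0.777151)
θ = 39.00°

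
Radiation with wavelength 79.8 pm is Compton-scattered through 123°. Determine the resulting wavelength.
83.5478 pm

Using the Compton scattering formula:
λ' = λ + Δλ = λ + λ_C(1 - cos θ)

Given:
- Initial wavelength λ = 79.8 pm
- Scattering angle θ = 123°
- Compton wavelength λ_C ≈ 2.4263 pm

Calculate the shift:
Δλ = 2.4263 × (1 - cos(123°))
Δλ = 2.4263 × 1.5446
Δλ = 3.7478 pm

Final wavelength:
λ' = 79.8 + 3.7478 = 83.5478 pm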